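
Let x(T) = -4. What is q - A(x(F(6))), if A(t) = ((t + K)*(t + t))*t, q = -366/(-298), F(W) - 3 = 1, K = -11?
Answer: 71703/149 ≈ 481.23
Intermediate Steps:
F(W) = 4 (F(W) = 3 + 1 = 4)
q = 183/149 (q = -366*(-1/298) = 183/149 ≈ 1.2282)
A(t) = 2*t**2*(-11 + t) (A(t) = ((t - 11)*(t + t))*t = ((-11 + t)*(2*t))*t = (2*t*(-11 + t))*t = 2*t**2*(-11 + t))
q - A(x(F(6))) = 183/149 - 2*(-4)**2*(-11 - 4) = 183/149 - 2*16*(-15) = 183/149 - 1*(-480) = 183/149 + 480 = 71703/149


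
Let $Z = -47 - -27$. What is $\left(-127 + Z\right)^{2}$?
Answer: $21609$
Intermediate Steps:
$Z = -20$ ($Z = -47 + 27 = -20$)
$\left(-127 + Z\right)^{2} = \left(-127 - 20\right)^{2} = \left(-147\right)^{2} = 21609$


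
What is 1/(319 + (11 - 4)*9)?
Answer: 1/382 ≈ 0.0026178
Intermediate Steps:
1/(319 + (11 - 4)*9) = 1/(319 + 7*9) = 1/(319 + 63) = 1/382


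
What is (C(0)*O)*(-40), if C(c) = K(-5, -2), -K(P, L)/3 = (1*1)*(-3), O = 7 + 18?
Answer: -9000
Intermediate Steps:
O = 25
K(P, L) = 9 (K(P, L) = -3*1*1*(-3) = -3*(-3) = 9)
C(c) = 9
(C(0)*O)*(-40) = (9*25)*(-40) = 225*(-40) = -9000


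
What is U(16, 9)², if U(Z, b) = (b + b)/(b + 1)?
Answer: 81/25 ≈ 3.2400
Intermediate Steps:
U(Z, b) = 2*b/(1 + b) (U(Z, b) = (2*b)/(1 + b) = 2*b/(1 + b))
U(16, 9)² = (2*9/(1 + 9))² = (2*9/10)² = (2*9*(⅒))² = (9/5)² = 81/25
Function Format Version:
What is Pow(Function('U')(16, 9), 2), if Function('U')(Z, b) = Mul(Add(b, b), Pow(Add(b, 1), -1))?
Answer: Rational(81, 25) ≈ 3.2400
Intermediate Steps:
Function('U')(Z, b) = Mul(2, b, Pow(Add(1, b), -1)) (Function('U')(Z, b) = Mul(Mul(2, b), Pow(Add(1, b), -1)) = Mul(2, b, Pow(Add(1, b), -1)))
Pow(Function('U')(16, 9), 2) = Pow(Mul(2, 9, Pow(Add(1, 9), -1)), 2) = Pow(Mul(2, 9, Pow(10, -1)), 2) = Pow(Mul(2, 9, Rational(1, 10)), 2) = Pow(Rational(9, 5), 2) = Rational(81, 25)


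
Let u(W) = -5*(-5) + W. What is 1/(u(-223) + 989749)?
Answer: 1/989551 ≈ 1.0106e-6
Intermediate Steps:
u(W) = 25 + W
1/(u(-223) + 989749) = 1/((25 - 223) + 989749) = 1/(-198 + 989749) = 1/989551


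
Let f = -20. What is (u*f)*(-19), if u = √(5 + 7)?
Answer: 760*√3 ≈ 1316.4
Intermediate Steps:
u = 2*√3 (u = √12 = 2*√3 ≈ 3.4641)
(u*f)*(-19) = ((2*√3)*(-20))*(-19) = -40*√3*(-19) = 760*√3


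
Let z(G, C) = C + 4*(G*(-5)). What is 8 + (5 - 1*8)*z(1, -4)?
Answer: 80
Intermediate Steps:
z(G, C) = C - 20*G (z(G, C) = C + 4*(-5*G) = C - 20*G)
8 + (5 - 1*8)*z(1, -4) = 8 + (5 - 1*8)*(-4 - 20*1) = 8 + (5 - 8)*(-4 - 20) = 8 - 3*(-24) = 8 + 72 = 80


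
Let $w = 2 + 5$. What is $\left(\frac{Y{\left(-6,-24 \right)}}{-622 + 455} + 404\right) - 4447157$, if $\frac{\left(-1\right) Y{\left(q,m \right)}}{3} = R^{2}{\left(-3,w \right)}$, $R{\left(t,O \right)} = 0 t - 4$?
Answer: $- \frac{742607703}{167} \approx -4.4468 \cdot 10^{6}$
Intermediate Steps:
$w = 7$
$R{\left(t,O \right)} = -4$ ($R{\left(t,O \right)} = 0 - 4 = -4$)
$Y{\left(q,m \right)} = -48$ ($Y{\left(q,m \right)} = - 3 \left(-4\right)^{2} = \left(-3\right) 16 = -48$)
$\left(\frac{Y{\left(-6,-24 \right)}}{-622 + 455} + 404\right) - 4447157 = \left(\frac{1}{-622 + 455} \left(-48\right) + 404\right) - 4447157 = \left(\frac{1}{-167} \left(-48\right) + 404\right) - 4447157 = \left(\left(- \frac{1}{167}\right) \left(-48\right) + 404\right) - 4447157 = \left(\frac{48}{167} + 404\right) - 4447157 = \frac{67516}{167} - 4447157 = - \frac{742607703}{167}$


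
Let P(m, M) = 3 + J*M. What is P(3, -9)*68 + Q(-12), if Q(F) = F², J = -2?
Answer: 1572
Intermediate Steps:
P(m, M) = 3 - 2*M
P(3, -9)*68 + Q(-12) = (3 - 2*(-9))*68 + (-12)² = (3 + 18)*68 + 144 = 21*68 + 144 = 1428 + 144 = 1572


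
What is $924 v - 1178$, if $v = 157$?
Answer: $143890$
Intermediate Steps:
$924 v - 1178 = 924 \cdot 157 - 1178 = 145068 - 1178 = 143890$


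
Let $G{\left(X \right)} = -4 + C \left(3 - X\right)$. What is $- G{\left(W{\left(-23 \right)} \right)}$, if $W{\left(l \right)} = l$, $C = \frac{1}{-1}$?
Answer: $30$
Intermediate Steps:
$C = -1$
$G{\left(X \right)} = -7 + X$ ($G{\left(X \right)} = -4 - \left(3 - X\right) = -4 + \left(-3 + X\right) = -7 + X$)
$- G{\left(W{\left(-23 \right)} \right)} = - (-7 - 23) = \left(-1\right) \left(-30\right) = 30$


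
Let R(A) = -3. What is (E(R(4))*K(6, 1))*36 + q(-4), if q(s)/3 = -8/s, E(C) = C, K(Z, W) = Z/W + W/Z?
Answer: -660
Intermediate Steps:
K(Z, W) = W/Z + Z/W
q(s) = -24/s (q(s) = 3*(-8/s) = -24/s)
(E(R(4))*K(6, 1))*36 + q(-4) = -3*(1/6 + 6/1)*36 - 24/(-4) = -3*(1*(⅙) + 6*1)*36 - 24*(-¼) = -3*(⅙ + 6)*36 + 6 = -3*37/6*36 + 6 = -37/2*36 + 6 = -666 + 6 = -660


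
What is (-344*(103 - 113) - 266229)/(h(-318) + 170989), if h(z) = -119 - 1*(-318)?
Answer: -262789/171188 ≈ -1.5351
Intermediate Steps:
h(z) = 199 (h(z) = -119 + 318 = 199)
(-344*(103 - 113) - 266229)/(h(-318) + 170989) = (-344*(103 - 113) - 266229)/(199 + 170989) = (-344*(-10) - 266229)/171188 = (3440 - 266229)*(1/171188) = -262789*1/171188 = -262789/171188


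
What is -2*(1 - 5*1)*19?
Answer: 152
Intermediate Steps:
-2*(1 - 5*1)*19 = -2*(1 - 5)*19 = -2*(-4)*19 = 8*19 = 152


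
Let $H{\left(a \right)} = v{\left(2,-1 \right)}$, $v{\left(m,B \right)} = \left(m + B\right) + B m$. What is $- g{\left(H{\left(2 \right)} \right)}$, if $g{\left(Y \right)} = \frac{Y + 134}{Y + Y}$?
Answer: $\frac{133}{2} \approx 66.5$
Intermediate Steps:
$v{\left(m,B \right)} = B + m + B m$ ($v{\left(m,B \right)} = \left(B + m\right) + B m = B + m + B m$)
$H{\left(a \right)} = -1$ ($H{\left(a \right)} = -1 + 2 - 2 = -1$)
$g{\left(Y \right)} = \frac{134 + Y}{2 Y}$
$- g{\left(H{\left(2 \right)} \right)} = - \frac{134 - 1}{2 \left(-1\right)} = - \frac{\left(-1\right) 133}{2} = \left(-1\right) \left(- \frac{133}{2}\right) = \frac{133}{2}$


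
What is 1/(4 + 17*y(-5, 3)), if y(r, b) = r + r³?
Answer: -1/2206 ≈ -0.00045331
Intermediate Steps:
1/(4 + 17*y(-5, 3)) = 1/(4 + 17*(-5 + (-5)³)) = 1/(4 + 17*(-5 - 125)) = 1/(4 + 17*(-130)) = 1/(4 - 2210) = 1/(-2206) = -1/2206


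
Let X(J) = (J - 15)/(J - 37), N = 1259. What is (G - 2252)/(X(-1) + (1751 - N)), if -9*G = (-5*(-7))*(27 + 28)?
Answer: -421667/84204 ≈ -5.0077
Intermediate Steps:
G = -1925/9 (G = -(-5*(-7))*(27 + 28)/9 = -35*55/9 = -⅑*1925 = -1925/9 ≈ -213.89)
X(J) = (-15 + J)/(-37 + J)
(G - 2252)/(X(-1) + (1751 - N)) = (-1925/9 - 2252)/((-15 - 1)/(-37 - 1) + (1751 - 1*1259)) = -22193/(9*(-16/(-38) + (1751 - 1259))) = -22193/(9*(-1/38*(-16) + 492)) = -22193/(9*(8/19 + 492)) = -22193/(9*9356/19) = -22193/9*19/9356 = -421667/84204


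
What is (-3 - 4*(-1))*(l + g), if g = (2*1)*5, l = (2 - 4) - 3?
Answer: 5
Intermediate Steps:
l = -5 (l = -2 - 3 = -5)
g = 10 (g = 2*5 = 10)
(-3 - 4*(-1))*(l + g) = (-3 - 4*(-1))*(-5 + 10) = (-3 + 4)*5 = 1*5 = 5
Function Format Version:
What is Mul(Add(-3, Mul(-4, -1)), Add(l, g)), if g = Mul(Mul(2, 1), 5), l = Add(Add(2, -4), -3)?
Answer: 5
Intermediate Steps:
l = -5 (l = Add(-2, -3) = -5)
g = 10 (g = Mul(2, 5) = 10)
Mul(Add(-3, Mul(-4, -1)), Add(l, g)) = Mul(Add(-3, Mul(-4, -1)), Add(-5, 10)) = Mul(Add(-3, 4), 5) = Mul(1, 5) = 5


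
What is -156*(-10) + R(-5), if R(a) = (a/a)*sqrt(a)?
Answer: 1560 + I*sqrt(5) ≈ 1560.0 + 2.2361*I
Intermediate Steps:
R(a) = sqrt(a) (R(a) = 1*sqrt(a) = sqrt(a))
-156*(-10) + R(-5) = -156*(-10) + sqrt(-5) = 1560 + I*sqrt(5)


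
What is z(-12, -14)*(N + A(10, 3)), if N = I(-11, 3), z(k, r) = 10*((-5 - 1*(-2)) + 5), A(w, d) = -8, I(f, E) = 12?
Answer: 80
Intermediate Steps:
z(k, r) = 20 (z(k, r) = 10*((-5 + 2) + 5) = 10*(-3 + 5) = 10*2 = 20)
N = 12
z(-12, -14)*(N + A(10, 3)) = 20*(12 - 8) = 20*4 = 80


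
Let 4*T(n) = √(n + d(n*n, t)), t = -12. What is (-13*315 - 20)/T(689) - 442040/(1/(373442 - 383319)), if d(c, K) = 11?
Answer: 4366029080 - 1646*√7/7 ≈ 4.3660e+9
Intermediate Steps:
T(n) = √(11 + n)/4 (T(n) = √(n + 11)/4 = √(11 + n)/4)
(-13*315 - 20)/T(689) - 442040/(1/(373442 - 383319)) = (-13*315 - 20)/((√(11 + 689)/4)) - 442040/(1/(373442 - 383319)) = (-4095 - 20)/((√700/4)) - 442040/(1/(-9877)) = -4115*2*√7/35 - 442040/(-1/9877) = -4115*2*√7/35 - 442040*(-9877) = -1646*√7/7 + 4366029080 = 4366029080 - 1646*√7/7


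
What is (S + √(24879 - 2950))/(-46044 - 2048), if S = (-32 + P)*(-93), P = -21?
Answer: -4929/48092 - √21929/48092 ≈ -0.10557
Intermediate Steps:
S = 4929 (S = (-32 - 21)*(-93) = -53*(-93) = 4929)
(S + √(24879 - 2950))/(-46044 - 2048) = (4929 + √(24879 - 2950))/(-46044 - 2048) = (4929 + √21929)/(-48092) = (4929 + √21929)*(-1/48092) = -4929/48092 - √21929/48092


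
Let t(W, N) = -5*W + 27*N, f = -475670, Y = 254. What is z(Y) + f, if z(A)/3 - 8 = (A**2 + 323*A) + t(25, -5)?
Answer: -36752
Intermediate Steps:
z(A) = -756 + 3*A**2 + 969*A (z(A) = 24 + 3*((A**2 + 323*A) + (-5*25 + 27*(-5))) = 24 + 3*((A**2 + 323*A) + (-125 - 135)) = 24 + 3*((A**2 + 323*A) - 260) = 24 + 3*(-260 + A**2 + 323*A) = 24 + (-780 + 3*A**2 + 969*A) = -756 + 3*A**2 + 969*A)
z(Y) + f = (-756 + 3*254**2 + 969*254) - 475670 = (-756 + 3*64516 + 246126) - 475670 = (-756 + 193548 + 246126) - 475670 = 438918 - 475670 = -36752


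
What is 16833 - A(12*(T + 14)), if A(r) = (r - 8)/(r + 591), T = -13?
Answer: 10150295/603 ≈ 16833.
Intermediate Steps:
A(r) = (-8 + r)/(591 + r)
16833 - A(12*(T + 14)) = 16833 - (-8 + 12*(-13 + 14))/(591 + 12*(-13 + 14)) = 16833 - (-8 + 12*1)/(591 + 12*1) = 16833 - (-8 + 12)/(591 + 12) = 16833 - 4/603 = 10150295/603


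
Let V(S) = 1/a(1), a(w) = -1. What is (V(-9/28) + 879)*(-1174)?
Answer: -1030772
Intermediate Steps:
V(S) = -1 (V(S) = 1/(-1) = -1)
(V(-9/28) + 879)*(-1174) = (-1 + 879)*(-1174) = 878*(-1174) = -1030772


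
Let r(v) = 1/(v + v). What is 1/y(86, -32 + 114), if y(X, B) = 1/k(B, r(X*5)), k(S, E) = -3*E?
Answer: -3/860 ≈ -0.0034884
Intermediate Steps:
r(v) = 1/(2*v)
y(X, B) = -10*X/3 (y(X, B) = 1/(-3/(2*(X*5))) = 1/(-3/(2*(5*X))) = 1/(-3*1/(5*X)/2) = 1/(-3/(10*X)) = -10*X/3)
1/y(86, -32 + 114) = 1/(-10/3*86) = 1/(-860/3) = -3/860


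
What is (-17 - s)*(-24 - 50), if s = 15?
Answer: 2368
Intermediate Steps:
(-17 - s)*(-24 - 50) = (-17 - 1*15)*(-24 - 50) = (-17 - 15)*(-74) = -32*(-74) = 2368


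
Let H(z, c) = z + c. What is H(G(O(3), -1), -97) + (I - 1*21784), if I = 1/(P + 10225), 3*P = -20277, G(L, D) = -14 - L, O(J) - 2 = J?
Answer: -75905399/3466 ≈ -21900.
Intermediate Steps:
O(J) = 2 + J
H(z, c) = c + z
P = -6759 (P = (1/3)*(-20277) = -6759)
I = 1/3466 (I = 1/(-6759 + 10225) = 1/3466 ≈ 0.00028852)
H(G(O(3), -1), -97) + (I - 1*21784) = (-97 + (-14 - (2 + 3))) + (1/3466 - 1*21784) = (-97 + (-14 - 1*5)) + (1/3466 - 21784) = (-97 + (-14 - 5)) - 75503343/3466 = (-97 - 19) - 75503343/3466 = -116 - 75503343/3466 = -75905399/3466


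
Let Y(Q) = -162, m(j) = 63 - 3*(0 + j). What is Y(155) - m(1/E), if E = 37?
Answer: -8322/37 ≈ -224.92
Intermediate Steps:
m(j) = 63 - 3*j
Y(155) - m(1/E) = -162 - (63 - 3/37) = -162 - 1*2328/37 = -162 - 2328/37 = -8322/37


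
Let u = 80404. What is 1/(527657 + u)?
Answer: 1/608061 ≈ 1.6446e-6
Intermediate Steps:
1/(527657 + u) = 1/(527657 + 80404) = 1/608061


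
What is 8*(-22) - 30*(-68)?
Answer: 1864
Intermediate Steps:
8*(-22) - 30*(-68) = -176 + 2040 = 1864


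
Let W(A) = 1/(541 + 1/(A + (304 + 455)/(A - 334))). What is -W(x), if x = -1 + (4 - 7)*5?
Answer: -6359/3439869 ≈ -0.0018486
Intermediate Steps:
x = -16 (x = -1 - 3*5 = -1 - 15 = -16)
W(A) = 1/(541 + 1/(A + 759/(-334 + A)))
-W(x) = -(759 + (-16)**2 - 334*(-16))/(410285 - 180693*(-16) + 541*(-16)**2) = -(759 + 256 + 5344)/(410285 + 2891088 + 541*256) = -6359/(410285 + 2891088 + 138496) = -6359/3439869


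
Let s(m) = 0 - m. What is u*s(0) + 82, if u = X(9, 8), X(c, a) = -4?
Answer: 82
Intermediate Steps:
s(m) = -m
u = -4
u*s(0) + 82 = -(-4)*0 + 82 = -4*0 + 82 = 0 + 82 = 82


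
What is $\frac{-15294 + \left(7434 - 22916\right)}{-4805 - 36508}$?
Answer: $\frac{30776}{41313} \approx 0.74495$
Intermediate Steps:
$\frac{-15294 + \left(7434 - 22916\right)}{-4805 - 36508} = \frac{-15294 - 15482}{-41313} = \left(-30776\right) \left(- \frac{1}{41313}\right) = \frac{30776}{41313}$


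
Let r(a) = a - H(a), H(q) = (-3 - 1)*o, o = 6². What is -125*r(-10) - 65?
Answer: -16815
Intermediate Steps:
o = 36
H(q) = -144 (H(q) = (-3 - 1)*36 = -4*36 = -144)
r(a) = 144 + a (r(a) = a - 1*(-144) = a + 144 = 144 + a)
-125*r(-10) - 65 = -125*(144 - 10) - 65 = -125*134 - 65 = -16750 - 65 = -16815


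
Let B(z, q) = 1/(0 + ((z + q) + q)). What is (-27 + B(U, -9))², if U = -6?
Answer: 421201/576 ≈ 731.25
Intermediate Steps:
B(z, q) = 1/(z + 2*q) (B(z, q) = 1/(0 + ((q + z) + q)) = 1/(0 + (z + 2*q)) = 1/(z + 2*q))
(-27 + B(U, -9))² = (-27 + 1/(-6 + 2*(-9)))² = (-27 + 1/(-6 - 18))² = (-27 + 1/(-24))² = (-27 - 1/24)² = (-649/24)² = 421201/576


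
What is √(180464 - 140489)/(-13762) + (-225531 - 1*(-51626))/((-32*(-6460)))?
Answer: -34781/41344 - 5*√1599/13762 ≈ -0.85579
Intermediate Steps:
√(180464 - 140489)/(-13762) + (-225531 - 1*(-51626))/((-32*(-6460))) = √39975*(-1/13762) + (-225531 + 51626)/206720 = (5*√1599)*(-1/13762) - 173905*1/206720 = -5*√1599/13762 - 34781/41344 = -34781/41344 - 5*√1599/13762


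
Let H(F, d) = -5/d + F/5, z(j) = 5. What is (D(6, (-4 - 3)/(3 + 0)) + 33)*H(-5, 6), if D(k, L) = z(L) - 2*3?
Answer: -176/3 ≈ -58.667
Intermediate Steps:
D(k, L) = -1 (D(k, L) = 5 - 2*3 = 5 - 1*6 = 5 - 6 = -1)
H(F, d) = -5/d + F/5 (H(F, d) = -5/d + F*(⅕) = -5/d + F/5)
(D(6, (-4 - 3)/(3 + 0)) + 33)*H(-5, 6) = (-1 + 33)*(-5/6 + (⅕)*(-5)) = 32*(-5*⅙ - 1) = 32*(-⅚ - 1) = 32*(-11/6) = -176/3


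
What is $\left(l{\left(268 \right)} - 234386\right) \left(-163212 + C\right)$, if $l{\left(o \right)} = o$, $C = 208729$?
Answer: $-10656349006$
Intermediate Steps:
$\left(l{\left(268 \right)} - 234386\right) \left(-163212 + C\right) = \left(268 - 234386\right) \left(-163212 + 208729\right) = \left(-234118\right) 45517 = -10656349006$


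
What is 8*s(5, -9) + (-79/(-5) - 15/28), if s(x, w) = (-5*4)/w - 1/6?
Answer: 39953/1260 ≈ 31.709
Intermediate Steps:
s(x, w) = -⅙ - 20/w (s(x, w) = -20/w - 1*⅙ = -20/w - ⅙ = -⅙ - 20/w)
8*s(5, -9) + (-79/(-5) - 15/28) = 8*((⅙)*(-120 - 1*(-9))/(-9)) + (-79/(-5) - 15/28) = 8*((⅙)*(-⅑)*(-120 + 9)) + (-79*(-⅕) - 15*1/28) = 8*((⅙)*(-⅑)*(-111)) + (79/5 - 15/28) = 8*(37/18) + 2137/140 = 148/9 + 2137/140 = 39953/1260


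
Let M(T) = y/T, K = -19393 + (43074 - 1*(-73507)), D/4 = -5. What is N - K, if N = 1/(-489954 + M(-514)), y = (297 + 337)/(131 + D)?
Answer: -1358388713901627/13976918075 ≈ -97188.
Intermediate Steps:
D = -20 (D = 4*(-5) = -20)
y = 634/111 (y = (297 + 337)/(131 - 20) = 634/111 ≈ 5.7117)
K = 97188 (K = -19393 + (43074 + 73507) = -19393 + 116581 = 97188)
M(T) = 634/(111*T)
N = -28527/13976918075 (N = 1/(-489954 + (634/111)/(-514)) = 1/(-489954 + (634/111)*(-1/514)) = 1/(-489954 - 317/28527) = 1/(-13976918075/28527) = -28527/13976918075 ≈ -2.0410e-6)
N - K = -28527/13976918075 - 1*97188 = -28527/13976918075 - 97188 = -1358388713901627/13976918075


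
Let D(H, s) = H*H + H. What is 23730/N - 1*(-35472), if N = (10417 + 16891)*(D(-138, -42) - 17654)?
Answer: 606387041241/17094808 ≈ 35472.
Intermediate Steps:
D(H, s) = H + H² (D(H, s) = H² + H = H + H²)
N = 34189616 (N = (10417 + 16891)*(-138*(1 - 138) - 17654) = 27308*(-138*(-137) - 17654) = 27308*(18906 - 17654) = 27308*1252 = 34189616)
23730/N - 1*(-35472) = 23730/34189616 - 1*(-35472) = 23730*(1/34189616) + 35472 = 11865/17094808 + 35472 = 606387041241/17094808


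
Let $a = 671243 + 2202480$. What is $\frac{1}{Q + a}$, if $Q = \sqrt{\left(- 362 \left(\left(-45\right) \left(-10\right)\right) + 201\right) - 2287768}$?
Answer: $\frac{2873723}{8258286331196} - \frac{i \sqrt{2450467}}{8258286331196} \approx 3.4798 \cdot 10^{-7} - 1.8955 \cdot 10^{-10} i$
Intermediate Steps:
$a = 2873723$
$Q = i \sqrt{2450467}$ ($Q = \sqrt{\left(\left(-362\right) 450 + 201\right) - 2287768} = \sqrt{\left(-162900 + 201\right) - 2287768} = \sqrt{-162699 - 2287768} = \sqrt{-2450467} = i \sqrt{2450467} \approx 1565.4 i$)
$\frac{1}{Q + a} = \frac{1}{i \sqrt{2450467} + 2873723} = \frac{1}{2873723 + i \sqrt{2450467}}$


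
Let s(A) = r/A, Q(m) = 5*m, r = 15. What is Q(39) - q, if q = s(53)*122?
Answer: 8505/53 ≈ 160.47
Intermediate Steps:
s(A) = 15/A
q = 1830/53 (q = (15/53)*122 = 1830/53 ≈ 34.528)
Q(39) - q = 5*39 - 1*1830/53 = 195 - 1830/53 = 8505/53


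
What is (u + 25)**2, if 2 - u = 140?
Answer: 12769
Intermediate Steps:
u = -138 (u = 2 - 1*140 = 2 - 140 = -138)
(u + 25)**2 = (-138 + 25)**2 = (-113)**2 = 12769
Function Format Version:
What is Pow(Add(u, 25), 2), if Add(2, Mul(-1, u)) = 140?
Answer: 12769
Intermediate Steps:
u = -138 (u = Add(2, Mul(-1, 140)) = Add(2, -140) = -138)
Pow(Add(u, 25), 2) = Pow(Add(-138, 25), 2) = Pow(-113, 2) = 12769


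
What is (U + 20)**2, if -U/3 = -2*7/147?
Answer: 20164/49 ≈ 411.51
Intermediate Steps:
U = 2/7 (U = -3*(-2*7)/147 = -(-42)/147 = -3*(-2/21) = 2/7 ≈ 0.28571)
(U + 20)**2 = (2/7 + 20)**2 = (142/7)**2 = 20164/49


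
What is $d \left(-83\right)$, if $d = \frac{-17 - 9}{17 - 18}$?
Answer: $-2158$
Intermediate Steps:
$d = 26$ ($d = - \frac{26}{-1} = \left(-26\right) \left(-1\right) = 26$)
$d \left(-83\right) = 26 \left(-83\right) = -2158$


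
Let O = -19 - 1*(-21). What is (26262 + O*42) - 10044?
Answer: 16302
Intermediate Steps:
O = 2 (O = -19 + 21 = 2)
(26262 + O*42) - 10044 = (26262 + 2*42) - 10044 = (26262 + 84) - 10044 = 26346 - 10044 = 16302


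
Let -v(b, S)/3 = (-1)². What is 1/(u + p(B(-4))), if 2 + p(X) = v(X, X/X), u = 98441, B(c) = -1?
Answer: 1/98436 ≈ 1.0159e-5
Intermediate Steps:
v(b, S) = -3 (v(b, S) = -3*(-1)² = -3*1 = -3)
p(X) = -5 (p(X) = -2 - 3 = -5)
1/(u + p(B(-4))) = 1/(98441 - 5) = 1/98436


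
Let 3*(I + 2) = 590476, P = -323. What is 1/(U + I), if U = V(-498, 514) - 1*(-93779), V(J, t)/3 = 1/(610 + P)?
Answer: 861/250208618 ≈ 3.4411e-6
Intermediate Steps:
V(J, t) = 3/287 (V(J, t) = 3/(610 - 323) = 3/287)
I = 590470/3 (I = -2 + (⅓)*590476 = -2 + 590476/3 = 590470/3 ≈ 1.9682e+5)
U = 26914576/287 (U = 3/287 - 1*(-93779) = 3/287 + 93779 = 26914576/287 ≈ 93779.)
1/(U + I) = 1/(26914576/287 + 590470/3) = 1/(250208618/861) = 861/250208618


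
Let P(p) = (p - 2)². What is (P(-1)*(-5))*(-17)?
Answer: 765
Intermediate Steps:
P(p) = (-2 + p)²
(P(-1)*(-5))*(-17) = ((-2 - 1)²*(-5))*(-17) = ((-3)²*(-5))*(-17) = (9*(-5))*(-17) = -45*(-17) = 765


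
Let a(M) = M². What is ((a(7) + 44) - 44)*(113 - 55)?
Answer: 2842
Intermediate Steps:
((a(7) + 44) - 44)*(113 - 55) = ((7² + 44) - 44)*(113 - 55) = ((49 + 44) - 44)*58 = (93 - 44)*58 = 49*58 = 2842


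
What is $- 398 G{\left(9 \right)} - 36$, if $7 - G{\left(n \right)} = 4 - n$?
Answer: $-4812$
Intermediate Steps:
$G{\left(n \right)} = 3 + n$ ($G{\left(n \right)} = 7 - \left(4 - n\right) = 7 + \left(-4 + n\right) = 3 + n$)
$- 398 G{\left(9 \right)} - 36 = - 398 \left(3 + 9\right) - 36 = \left(-398\right) 12 - 36 = -4776 - 36 = -4812$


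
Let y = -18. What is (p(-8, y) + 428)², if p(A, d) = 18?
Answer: 198916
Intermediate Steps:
(p(-8, y) + 428)² = (18 + 428)² = 446² = 198916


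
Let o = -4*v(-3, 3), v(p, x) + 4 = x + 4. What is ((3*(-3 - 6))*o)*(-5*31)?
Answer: -50220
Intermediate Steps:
v(p, x) = x (v(p, x) = -4 + (x + 4) = -4 + (4 + x) = x)
o = -12 (o = -4*3 = -12)
((3*(-3 - 6))*o)*(-5*31) = ((3*(-3 - 6))*(-12))*(-5*31) = ((3*(-9))*(-12))*(-155) = -27*(-12)*(-155) = 324*(-155) = -50220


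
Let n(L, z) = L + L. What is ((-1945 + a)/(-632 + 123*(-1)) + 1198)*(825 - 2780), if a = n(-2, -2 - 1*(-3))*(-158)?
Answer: -354168973/151 ≈ -2.3455e+6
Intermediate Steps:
n(L, z) = 2*L
a = 632 (a = (2*(-2))*(-158) = -4*(-158) = 632)
((-1945 + a)/(-632 + 123*(-1)) + 1198)*(825 - 2780) = ((-1945 + 632)/(-632 + 123*(-1)) + 1198)*(825 - 2780) = (-1313/(-632 - 123) + 1198)*(-1955) = (-1313/(-755) + 1198)*(-1955) = (-1313*(-1/755) + 1198)*(-1955) = (1313/755 + 1198)*(-1955) = (905803/755)*(-1955) = -354168973/151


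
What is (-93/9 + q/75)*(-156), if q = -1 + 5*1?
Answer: 40092/25 ≈ 1603.7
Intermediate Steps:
q = 4 (q = -1 + 5 = 4)
(-93/9 + q/75)*(-156) = (-93/9 + 4/75)*(-156) = (-93*1/9 + 4*(1/75))*(-156) = (-31/3 + 4/75)*(-156) = -257/25*(-156) = 40092/25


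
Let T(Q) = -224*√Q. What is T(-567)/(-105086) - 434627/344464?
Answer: -434627/344464 + 1008*I*√7/52543 ≈ -1.2617 + 0.050757*I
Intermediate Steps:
T(-567)/(-105086) - 434627/344464 = -2016*I*√7/(-105086) - 434627/344464 = -2016*I*√7*(-1/105086) - 434627*1/344464 = -2016*I*√7*(-1/105086) - 434627/344464 = 1008*I*√7/52543 - 434627/344464 = -434627/344464 + 1008*I*√7/52543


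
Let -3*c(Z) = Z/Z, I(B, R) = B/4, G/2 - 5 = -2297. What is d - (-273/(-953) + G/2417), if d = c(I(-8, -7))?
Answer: 8822732/6910203 ≈ 1.2768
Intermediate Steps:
G = -4584 (G = 10 + 2*(-2297) = 10 - 4594 = -4584)
I(B, R) = B/4 (I(B, R) = B*(¼) = B/4)
c(Z) = -⅓ (c(Z) = -Z/(3*Z) = -⅓*1 = -⅓)
d = -⅓ ≈ -0.33333
d - (-273/(-953) + G/2417) = -⅓ - (-273/(-953) - 4584/2417) = -⅓ - (-273*(-1/953) - 4584*1/2417) = -⅓ - (273/953 - 4584/2417) = -⅓ - 1*(-3708711/2303401) = -⅓ + 3708711/2303401 = 8822732/6910203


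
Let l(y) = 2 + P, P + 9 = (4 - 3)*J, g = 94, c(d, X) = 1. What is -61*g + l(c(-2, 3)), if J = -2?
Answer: -5743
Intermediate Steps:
P = -11 (P = -9 + (4 - 3)*(-2) = -9 + 1*(-2) = -9 - 2 = -11)
l(y) = -9 (l(y) = 2 - 11 = -9)
-61*g + l(c(-2, 3)) = -61*94 - 9 = -5734 - 9 = -5743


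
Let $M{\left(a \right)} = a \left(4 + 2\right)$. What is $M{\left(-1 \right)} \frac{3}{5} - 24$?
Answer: $- \frac{138}{5} \approx -27.6$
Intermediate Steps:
$M{\left(a \right)} = 6 a$ ($M{\left(a \right)} = a 6 = 6 a$)
$M{\left(-1 \right)} \frac{3}{5} - 24 = 6 \left(-1\right) \frac{3}{5} - 24 = - 6 \cdot 3 \cdot \frac{1}{5} - 24 = \left(-6\right) \frac{3}{5} - 24 = - \frac{18}{5} - 24 = - \frac{138}{5}$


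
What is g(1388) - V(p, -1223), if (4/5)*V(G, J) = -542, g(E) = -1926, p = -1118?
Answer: -2497/2 ≈ -1248.5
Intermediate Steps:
V(G, J) = -1355/2 (V(G, J) = (5/4)*(-542) = -1355/2)
g(1388) - V(p, -1223) = -1926 - 1*(-1355/2) = -1926 + 1355/2 = -2497/2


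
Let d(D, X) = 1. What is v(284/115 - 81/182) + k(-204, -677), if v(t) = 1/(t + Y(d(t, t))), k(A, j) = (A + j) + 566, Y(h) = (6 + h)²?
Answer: -336381115/1067943 ≈ -314.98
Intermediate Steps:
k(A, j) = 566 + A + j
v(t) = 1/(49 + t) (v(t) = 1/(t + (6 + 1)²) = 1/(t + 7²) = 1/(t + 49) = 1/(49 + t))
v(284/115 - 81/182) + k(-204, -677) = 1/(49 + (284/115 - 81/182)) + (566 - 204 - 677) = 1/(49 + (284*(1/115) - 81*1/182)) - 315 = 1/(49 + (284/115 - 81/182)) - 315 = 1/(49 + 42373/20930) - 315 = 1/(1067943/20930) - 315 = 20930/1067943 - 315 = -336381115/1067943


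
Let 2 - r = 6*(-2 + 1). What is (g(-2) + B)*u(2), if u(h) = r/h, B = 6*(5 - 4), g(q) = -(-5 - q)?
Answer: 36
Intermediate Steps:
r = 8 (r = 2 - 6*(-2 + 1) = 2 - 6*(-1) = 2 - 1*(-6) = 2 + 6 = 8)
g(q) = 5 + q
B = 6 (B = 6*1 = 6)
u(h) = 8/h
(g(-2) + B)*u(2) = ((5 - 2) + 6)*(8/2) = (3 + 6)*(8*(½)) = 9*4 = 36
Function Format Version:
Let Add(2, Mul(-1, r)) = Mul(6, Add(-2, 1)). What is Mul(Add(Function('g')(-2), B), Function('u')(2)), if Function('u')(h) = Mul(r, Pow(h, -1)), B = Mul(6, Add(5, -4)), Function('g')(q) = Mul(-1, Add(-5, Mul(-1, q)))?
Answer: 36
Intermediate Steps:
r = 8 (r = Add(2, Mul(-1, Mul(6, Add(-2, 1)))) = Add(2, Mul(-1, Mul(6, -1))) = Add(2, Mul(-1, -6)) = Add(2, 6) = 8)
Function('g')(q) = Add(5, q)
B = 6 (B = Mul(6, 1) = 6)
Function('u')(h) = Mul(8, Pow(h, -1))
Mul(Add(Function('g')(-2), B), Function('u')(2)) = Mul(Add(Add(5, -2), 6), Mul(8, Pow(2, -1))) = Mul(Add(3, 6), Mul(8, Rational(1, 2))) = Mul(9, 4) = 36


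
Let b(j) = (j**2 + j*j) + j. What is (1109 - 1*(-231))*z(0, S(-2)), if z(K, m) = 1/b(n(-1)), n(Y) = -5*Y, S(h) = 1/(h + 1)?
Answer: 268/11 ≈ 24.364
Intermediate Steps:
S(h) = 1/(1 + h)
b(j) = j + 2*j**2 (b(j) = (j**2 + j**2) + j = 2*j**2 + j = j + 2*j**2)
z(K, m) = 1/55 (z(K, m) = 1/((-5*(-1))*(1 + 2*(-5*(-1)))) = 1/(5*(1 + 2*5)) = 1/(5*(1 + 10)) = 1/(5*11) = 1/55)
(1109 - 1*(-231))*z(0, S(-2)) = (1109 - 1*(-231))*(1/55) = (1109 + 231)*(1/55) = 1340*(1/55) = 268/11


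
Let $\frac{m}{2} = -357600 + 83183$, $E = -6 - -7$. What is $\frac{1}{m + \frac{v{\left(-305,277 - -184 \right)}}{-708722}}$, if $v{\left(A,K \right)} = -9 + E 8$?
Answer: $- \frac{708722}{388970730147} \approx -1.822 \cdot 10^{-6}$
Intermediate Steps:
$E = 1$ ($E = -6 + 7 = 1$)
$v{\left(A,K \right)} = -1$ ($v{\left(A,K \right)} = -9 + 1 \cdot 8 = -9 + 8 = -1$)
$m = -548834$ ($m = 2 \left(-357600 + 83183\right) = 2 \left(-274417\right) = -548834$)
$\frac{1}{m + \frac{v{\left(-305,277 - -184 \right)}}{-708722}} = \frac{1}{-548834 - \frac{1}{-708722}} = \frac{1}{-548834 - - \frac{1}{708722}} = \frac{1}{-548834 + \frac{1}{708722}} = \frac{1}{- \frac{388970730147}{708722}} = - \frac{708722}{388970730147}$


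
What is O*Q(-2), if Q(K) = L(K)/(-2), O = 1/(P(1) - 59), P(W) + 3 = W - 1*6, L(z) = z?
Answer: -1/67 ≈ -0.014925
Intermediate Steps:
P(W) = -9 + W (P(W) = -3 + (W - 1*6) = -3 + (W - 6) = -3 + (-6 + W) = -9 + W)
O = -1/67 (O = 1/((-9 + 1) - 59) = 1/(-8 - 59) = 1/(-67) = -1/67 ≈ -0.014925)
Q(K) = -K/2 (Q(K) = K/(-2) = K*(-½) = -K/2)
O*Q(-2) = -(-1)*(-2)/134 = -1/67*1 = -1/67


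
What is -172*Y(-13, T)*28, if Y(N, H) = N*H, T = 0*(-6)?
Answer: 0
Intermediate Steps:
T = 0
Y(N, H) = H*N
-172*Y(-13, T)*28 = -0*(-13)*28 = -172*0*28 = 0*28 = 0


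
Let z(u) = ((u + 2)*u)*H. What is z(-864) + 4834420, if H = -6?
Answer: 365812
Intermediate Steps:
z(u) = -6*u*(2 + u) (z(u) = ((u + 2)*u)*(-6) = ((2 + u)*u)*(-6) = (u*(2 + u))*(-6) = -6*u*(2 + u))
z(-864) + 4834420 = -6*(-864)*(2 - 864) + 4834420 = -6*(-864)*(-862) + 4834420 = -4468608 + 4834420 = 365812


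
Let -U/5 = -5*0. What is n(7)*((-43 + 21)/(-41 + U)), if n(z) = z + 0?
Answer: 154/41 ≈ 3.7561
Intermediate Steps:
U = 0 (U = -(-25)*0 = -5*0 = 0)
n(z) = z
n(7)*((-43 + 21)/(-41 + U)) = 7*((-43 + 21)/(-41 + 0)) = 7*(-22/(-41)) = 7*(-22*(-1/41)) = 7*(22/41) = 154/41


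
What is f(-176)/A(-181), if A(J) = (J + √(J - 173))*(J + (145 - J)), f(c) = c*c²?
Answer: 986771456/4801675 + 5451776*I*√354/4801675 ≈ 205.51 + 21.362*I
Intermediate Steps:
f(c) = c³
A(J) = 145*J + 145*√(-173 + J) (A(J) = (J + √(-173 + J))*145 = 145*J + 145*√(-173 + J))
f(-176)/A(-181) = (-176)³/(145*(-181) + 145*√(-173 - 181)) = -5451776/(-26245 + 145*√(-354)) = -5451776/(-26245 + 145*(I*√354)) = -5451776/(-26245 + 145*I*√354)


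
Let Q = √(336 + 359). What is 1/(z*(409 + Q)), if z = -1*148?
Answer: -409/24654728 + √695/24654728 ≈ -1.5520e-5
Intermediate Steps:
z = -148
Q = √695 ≈ 26.363
1/(z*(409 + Q)) = 1/(-148*(409 + √695)) = 1/(-60532 - 148*√695)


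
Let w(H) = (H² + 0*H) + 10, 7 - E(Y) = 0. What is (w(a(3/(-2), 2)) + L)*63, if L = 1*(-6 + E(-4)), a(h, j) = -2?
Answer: 945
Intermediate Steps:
E(Y) = 7 (E(Y) = 7 - 1*0 = 7 + 0 = 7)
w(H) = 10 + H² (w(H) = (H² + 0) + 10 = H² + 10 = 10 + H²)
L = 1 (L = 1*(-6 + 7) = 1*1 = 1)
(w(a(3/(-2), 2)) + L)*63 = ((10 + (-2)²) + 1)*63 = ((10 + 4) + 1)*63 = (14 + 1)*63 = 15*63 = 945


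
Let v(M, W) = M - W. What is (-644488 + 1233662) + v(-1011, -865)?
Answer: 589028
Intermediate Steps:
(-644488 + 1233662) + v(-1011, -865) = (-644488 + 1233662) + (-1011 - 1*(-865)) = 589174 + (-1011 + 865) = 589174 - 146 = 589028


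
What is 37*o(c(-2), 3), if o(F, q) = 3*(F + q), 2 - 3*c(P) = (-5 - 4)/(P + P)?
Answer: 1295/4 ≈ 323.75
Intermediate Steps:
c(P) = ⅔ + 3/(2*P) (c(P) = ⅔ - (-5 - 4)/(3*(P + P)) = ⅔ - (-3)/(2*P) = ⅔ + 3/(2*P))
o(F, q) = 3*F + 3*q
37*o(c(-2), 3) = 37*(3*((⅙)*(9 + 4*(-2))/(-2)) + 3*3) = 37*(3*((⅙)*(-½)*(9 - 8)) + 9) = 37*(3*((⅙)*(-½)*1) + 9) = 37*(3*(-1/12) + 9) = 37*(-¼ + 9) = 37*(35/4) = 1295/4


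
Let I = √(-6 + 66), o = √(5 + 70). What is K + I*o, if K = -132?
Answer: -132 + 30*√5 ≈ -64.918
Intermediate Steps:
o = 5*√3 (o = √75 = 5*√3 ≈ 8.6602)
I = 2*√15 (I = √60 = 2*√15 ≈ 7.7460)
K + I*o = -132 + (2*√15)*(5*√3) = -132 + 30*√5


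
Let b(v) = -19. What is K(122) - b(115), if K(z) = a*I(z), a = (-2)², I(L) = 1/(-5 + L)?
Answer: 2227/117 ≈ 19.034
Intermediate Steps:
a = 4
K(z) = 4/(-5 + z)
K(122) - b(115) = 4/(-5 + 122) - 1*(-19) = 4/117 + 19 = 2227/117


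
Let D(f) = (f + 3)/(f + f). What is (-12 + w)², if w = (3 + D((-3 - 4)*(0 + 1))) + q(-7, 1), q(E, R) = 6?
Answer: 361/49 ≈ 7.3673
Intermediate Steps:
D(f) = (3 + f)/(2*f) (D(f) = (3 + f)/((2*f)) = (3 + f)*(1/(2*f)) = (3 + f)/(2*f))
w = 65/7 (w = (3 + (3 + (-3 - 4)*(0 + 1))/(2*(((-3 - 4)*(0 + 1))))) + 6 = (3 + (3 - 7*1)/(2*((-7*1)))) + 6 = (3 + (½)*(3 - 7)/(-7)) + 6 = (3 + (½)*(-⅐)*(-4)) + 6 = (3 + 2/7) + 6 = 23/7 + 6 = 65/7 ≈ 9.2857)
(-12 + w)² = (-12 + 65/7)² = (-19/7)² = 361/49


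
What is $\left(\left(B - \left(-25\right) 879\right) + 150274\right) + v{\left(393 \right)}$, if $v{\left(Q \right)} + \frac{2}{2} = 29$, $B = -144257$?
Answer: $28020$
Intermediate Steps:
$v{\left(Q \right)} = 28$ ($v{\left(Q \right)} = -1 + 29 = 28$)
$\left(\left(B - \left(-25\right) 879\right) + 150274\right) + v{\left(393 \right)} = \left(\left(-144257 - \left(-25\right) 879\right) + 150274\right) + 28 = \left(\left(-144257 - -21975\right) + 150274\right) + 28 = \left(\left(-144257 + 21975\right) + 150274\right) + 28 = \left(-122282 + 150274\right) + 28 = 27992 + 28 = 28020$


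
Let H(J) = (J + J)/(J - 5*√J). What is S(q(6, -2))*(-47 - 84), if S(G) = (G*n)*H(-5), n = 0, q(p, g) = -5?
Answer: 0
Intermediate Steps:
H(J) = 2*J/(J - 5*√J) (H(J) = (2*J)/(J - 5*√J) = 2*J/(J - 5*√J))
S(G) = 0 (S(G) = (G*0)*(2*(-5)/(-5 - 5*I*√5)) = 0*(2*(-5)/(-5 - 5*I*√5)) = 0*(-10/(-5 - 5*I*√5)) = 0)
S(q(6, -2))*(-47 - 84) = 0*(-47 - 84) = 0*(-131) = 0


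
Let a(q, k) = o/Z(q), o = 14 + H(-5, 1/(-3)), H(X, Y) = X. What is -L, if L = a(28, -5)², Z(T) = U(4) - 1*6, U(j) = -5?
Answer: -81/121 ≈ -0.66942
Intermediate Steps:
Z(T) = -11 (Z(T) = -5 - 1*6 = -5 - 6 = -11)
o = 9 (o = 14 - 5 = 9)
a(q, k) = -9/11 (a(q, k) = 9/(-11) = 9*(-1/11) = -9/11)
L = 81/121 (L = (-9/11)² = 81/121 ≈ 0.66942)
-L = -1*81/121 = -81/121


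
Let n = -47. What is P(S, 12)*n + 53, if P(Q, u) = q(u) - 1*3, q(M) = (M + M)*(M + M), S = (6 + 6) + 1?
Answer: -26878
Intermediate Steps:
S = 13 (S = 12 + 1 = 13)
q(M) = 4*M² (q(M) = (2*M)*(2*M) = 4*M²)
P(Q, u) = -3 + 4*u² (P(Q, u) = 4*u² - 1*3 = 4*u² - 3 = -3 + 4*u²)
P(S, 12)*n + 53 = (-3 + 4*12²)*(-47) + 53 = (-3 + 4*144)*(-47) + 53 = (-3 + 576)*(-47) + 53 = 573*(-47) + 53 = -26931 + 53 = -26878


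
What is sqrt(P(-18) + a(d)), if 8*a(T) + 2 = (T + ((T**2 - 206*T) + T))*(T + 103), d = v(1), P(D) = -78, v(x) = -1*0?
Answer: I*sqrt(313)/2 ≈ 8.8459*I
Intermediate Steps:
v(x) = 0
d = 0
a(T) = -1/4 + (103 + T)*(T**2 - 204*T)/8 (a(T) = -1/4 + ((T + ((T**2 - 206*T) + T))*(T + 103))/8 = -1/4 + ((T + (T**2 - 205*T))*(103 + T))/8 = -1/4 + ((T**2 - 204*T)*(103 + T))/8 = -1/4 + ((103 + T)*(T**2 - 204*T))/8 = -1/4 + (103 + T)*(T**2 - 204*T)/8)
sqrt(P(-18) + a(d)) = sqrt(-78 + (-1/4 - 5253/2*0 - 101/8*0**2 + (1/8)*0**3)) = sqrt(-78 + (-1/4 + 0 - 101/8*0 + (1/8)*0)) = sqrt(-78 + (-1/4 + 0 + 0 + 0)) = sqrt(-78 - 1/4) = sqrt(-313/4) = I*sqrt(313)/2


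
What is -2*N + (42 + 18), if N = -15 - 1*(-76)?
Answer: -62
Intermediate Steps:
N = 61 (N = -15 + 76 = 61)
-2*N + (42 + 18) = -2*61 + (42 + 18) = -122 + 60 = -62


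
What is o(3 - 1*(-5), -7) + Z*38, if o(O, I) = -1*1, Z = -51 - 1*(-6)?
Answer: -1711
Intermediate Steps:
Z = -45 (Z = -51 + 6 = -45)
o(O, I) = -1
o(3 - 1*(-5), -7) + Z*38 = -1 - 45*38 = -1 - 1710 = -1711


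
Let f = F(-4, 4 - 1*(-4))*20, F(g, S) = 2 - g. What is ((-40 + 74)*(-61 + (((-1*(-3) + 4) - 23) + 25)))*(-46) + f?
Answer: 81448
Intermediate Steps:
f = 120 (f = (2 - 1*(-4))*20 = (2 + 4)*20 = 6*20 = 120)
((-40 + 74)*(-61 + (((-1*(-3) + 4) - 23) + 25)))*(-46) + f = ((-40 + 74)*(-61 + (((-1*(-3) + 4) - 23) + 25)))*(-46) + 120 = (34*(-61 + (((3 + 4) - 23) + 25)))*(-46) + 120 = (34*(-61 + ((7 - 23) + 25)))*(-46) + 120 = (34*(-61 + (-16 + 25)))*(-46) + 120 = (34*(-61 + 9))*(-46) + 120 = (34*(-52))*(-46) + 120 = -1768*(-46) + 120 = 81328 + 120 = 81448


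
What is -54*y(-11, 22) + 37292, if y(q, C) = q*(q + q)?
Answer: 24224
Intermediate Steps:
y(q, C) = 2*q**2 (y(q, C) = q*(2*q) = 2*q**2)
-54*y(-11, 22) + 37292 = -108*(-11)**2 + 37292 = -108*121 + 37292 = -54*242 + 37292 = -13068 + 37292 = 24224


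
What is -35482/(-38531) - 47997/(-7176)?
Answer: 701330413/92166152 ≈ 7.6094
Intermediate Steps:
-35482/(-38531) - 47997/(-7176) = -35482*(-1/38531) - 47997*(-1/7176) = 35482/38531 + 15999/2392 = 701330413/92166152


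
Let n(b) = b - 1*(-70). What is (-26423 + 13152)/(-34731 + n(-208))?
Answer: 13271/34869 ≈ 0.38060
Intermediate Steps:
n(b) = 70 + b (n(b) = b + 70 = 70 + b)
(-26423 + 13152)/(-34731 + n(-208)) = (-26423 + 13152)/(-34731 + (70 - 208)) = -13271/(-34731 - 138) = -13271/(-34869) = -13271*(-1/34869) = 13271/34869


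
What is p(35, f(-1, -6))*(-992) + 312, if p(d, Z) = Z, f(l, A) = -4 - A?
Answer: -1672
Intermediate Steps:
p(35, f(-1, -6))*(-992) + 312 = (-4 - 1*(-6))*(-992) + 312 = (-4 + 6)*(-992) + 312 = 2*(-992) + 312 = -1984 + 312 = -1672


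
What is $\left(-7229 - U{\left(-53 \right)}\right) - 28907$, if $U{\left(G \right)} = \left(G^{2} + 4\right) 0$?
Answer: $-36136$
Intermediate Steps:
$U{\left(G \right)} = 0$ ($U{\left(G \right)} = \left(4 + G^{2}\right) 0 = 0$)
$\left(-7229 - U{\left(-53 \right)}\right) - 28907 = \left(-7229 - 0\right) - 28907 = \left(-7229 + 0\right) - 28907 = -7229 - 28907 = -36136$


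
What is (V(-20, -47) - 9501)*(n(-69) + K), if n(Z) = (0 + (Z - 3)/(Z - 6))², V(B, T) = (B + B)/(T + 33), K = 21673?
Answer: -900646265887/4375 ≈ -2.0586e+8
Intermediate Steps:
V(B, T) = 2*B/(33 + T) (V(B, T) = (2*B)/(33 + T) = 2*B/(33 + T))
n(Z) = (-3 + Z)²/(-6 + Z)² (n(Z) = (0 + (-3 + Z)/(-6 + Z))² = ((-3 + Z)/(-6 + Z))² = (-3 + Z)²/(-6 + Z)²)
(V(-20, -47) - 9501)*(n(-69) + K) = (2*(-20)/(33 - 47) - 9501)*((-3 - 69)²/(-6 - 69)² + 21673) = (2*(-20)/(-14) - 9501)*((-72)²/(-75)² + 21673) = (2*(-20)*(-1/14) - 9501)*((1/5625)*5184 + 21673) = (20/7 - 9501)*(576/625 + 21673) = -66487/7*13546201/625 = -900646265887/4375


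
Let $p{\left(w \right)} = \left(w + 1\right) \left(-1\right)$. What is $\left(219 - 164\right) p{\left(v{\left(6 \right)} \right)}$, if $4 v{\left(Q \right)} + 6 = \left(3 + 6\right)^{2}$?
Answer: $- \frac{4345}{4} \approx -1086.3$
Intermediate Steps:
$v{\left(Q \right)} = \frac{75}{4}$ ($v{\left(Q \right)} = - \frac{3}{2} + \frac{\left(3 + 6\right)^{2}}{4} = - \frac{3}{2} + \frac{9^{2}}{4} = - \frac{3}{2} + \frac{1}{4} \cdot 81 = - \frac{3}{2} + \frac{81}{4} = \frac{75}{4}$)
$p{\left(w \right)} = -1 - w$ ($p{\left(w \right)} = \left(1 + w\right) \left(-1\right) = -1 - w$)
$\left(219 - 164\right) p{\left(v{\left(6 \right)} \right)} = \left(219 - 164\right) \left(-1 - \frac{75}{4}\right) = 55 \left(-1 - \frac{75}{4}\right) = 55 \left(- \frac{79}{4}\right) = - \frac{4345}{4}$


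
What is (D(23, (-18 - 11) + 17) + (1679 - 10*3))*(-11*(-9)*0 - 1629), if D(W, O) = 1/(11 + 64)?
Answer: -67156068/25 ≈ -2.6862e+6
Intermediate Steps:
D(W, O) = 1/75
(D(23, (-18 - 11) + 17) + (1679 - 10*3))*(-11*(-9)*0 - 1629) = (1/75 + (1679 - 10*3))*(-11*(-9)*0 - 1629) = (1/75 + (1679 - 30))*(99*0 - 1629) = (1/75 + 1649)*(0 - 1629) = (123676/75)*(-1629) = -67156068/25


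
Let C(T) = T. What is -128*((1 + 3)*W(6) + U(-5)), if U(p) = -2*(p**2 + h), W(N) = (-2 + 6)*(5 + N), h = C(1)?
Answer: -15872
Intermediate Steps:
h = 1
W(N) = 20 + 4*N (W(N) = 4*(5 + N) = 20 + 4*N)
U(p) = -2 - 2*p**2 (U(p) = -2*(p**2 + 1) = -2*(1 + p**2) = -2 - 2*p**2)
-128*((1 + 3)*W(6) + U(-5)) = -128*((1 + 3)*(20 + 4*6) + (-2 - 2*(-5)**2)) = -128*(4*(20 + 24) + (-2 - 2*25)) = -128*(4*44 + (-2 - 50)) = -128*(176 - 52) = -128*124 = -15872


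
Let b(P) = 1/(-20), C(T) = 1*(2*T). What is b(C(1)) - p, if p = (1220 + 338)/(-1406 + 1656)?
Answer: -3141/500 ≈ -6.2820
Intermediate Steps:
C(T) = 2*T
b(P) = -1/20
p = 779/125 (p = 1558/250 = 1558*(1/250) = 779/125 ≈ 6.2320)
b(C(1)) - p = -1/20 - 1*779/125 = -1/20 - 779/125 = -3141/500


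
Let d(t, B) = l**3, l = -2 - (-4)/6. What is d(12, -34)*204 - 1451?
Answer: -17411/9 ≈ -1934.6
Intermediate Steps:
l = -4/3 (l = -2 - (-4)/6 = -2 - 1*(-2/3) = -2 + 2/3 = -4/3 ≈ -1.3333)
d(t, B) = -64/27 (d(t, B) = (-4/3)**3 = -64/27)
d(12, -34)*204 - 1451 = -64/27*204 - 1451 = -4352/9 - 1451 = -17411/9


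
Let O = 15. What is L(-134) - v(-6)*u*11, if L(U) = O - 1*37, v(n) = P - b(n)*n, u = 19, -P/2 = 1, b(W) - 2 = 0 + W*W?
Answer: -47256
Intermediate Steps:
b(W) = 2 + W**2 (b(W) = 2 + (0 + W*W) = 2 + (0 + W**2) = 2 + W**2)
P = -2 (P = -2*1 = -2)
v(n) = -2 - n*(2 + n**2) (v(n) = -2 - (2 + n**2)*n = -2 - n*(2 + n**2))
L(U) = -22 (L(U) = 15 - 1*37 = 15 - 37 = -22)
L(-134) - v(-6)*u*11 = -22 - (-2 - 1*(-6)*(2 + (-6)**2))*19*11 = -22 - (-2 - 1*(-6)*(2 + 36))*19*11 = -22 - (-2 - 1*(-6)*38)*19*11 = -22 - (-2 + 228)*19*11 = -22 - 226*19*11 = -22 - 4294*11 = -22 - 1*47234 = -22 - 47234 = -47256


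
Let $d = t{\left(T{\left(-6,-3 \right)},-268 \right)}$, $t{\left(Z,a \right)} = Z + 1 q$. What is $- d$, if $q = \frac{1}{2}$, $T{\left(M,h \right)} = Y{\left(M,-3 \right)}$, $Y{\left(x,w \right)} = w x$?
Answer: $- \frac{37}{2} \approx -18.5$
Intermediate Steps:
$T{\left(M,h \right)} = - 3 M$
$q = \frac{1}{2} \approx 0.5$
$t{\left(Z,a \right)} = \frac{1}{2} + Z$ ($t{\left(Z,a \right)} = Z + 1 \cdot \frac{1}{2} = Z + \frac{1}{2} = \frac{1}{2} + Z$)
$d = \frac{37}{2}$ ($d = \frac{1}{2} - -18 = \frac{1}{2} + 18 = \frac{37}{2} \approx 18.5$)
$- d = \left(-1\right) \frac{37}{2} = - \frac{37}{2}$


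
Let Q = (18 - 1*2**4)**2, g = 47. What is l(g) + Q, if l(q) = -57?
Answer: -53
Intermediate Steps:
Q = 4 (Q = (18 - 1*16)**2 = (18 - 16)**2 = 2**2 = 4)
l(g) + Q = -57 + 4 = -53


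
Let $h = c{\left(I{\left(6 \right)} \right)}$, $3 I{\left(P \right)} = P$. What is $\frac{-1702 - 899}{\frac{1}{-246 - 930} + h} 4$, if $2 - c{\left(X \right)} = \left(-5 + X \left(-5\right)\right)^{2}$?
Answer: $\frac{12235104}{262249} \approx 46.655$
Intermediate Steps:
$I{\left(P \right)} = \frac{P}{3}$
$c{\left(X \right)} = 2 - \left(-5 - 5 X\right)^{2}$ ($c{\left(X \right)} = 2 - \left(-5 + X \left(-5\right)\right)^{2} = 2 - \left(-5 - 5 X\right)^{2}$)
$h = -223$ ($h = 2 - 25 \left(1 + \frac{1}{3} \cdot 6\right)^{2} = 2 - 25 \left(1 + 2\right)^{2} = 2 - 25 \cdot 3^{2} = 2 - 225 = -223$)
$\frac{-1702 - 899}{\frac{1}{-246 - 930} + h} 4 = \frac{-1702 - 899}{\frac{1}{-246 - 930} - 223} \cdot 4 = \frac{-1702 - 899}{\frac{1}{-1176} - 223} \cdot 4 = \frac{-1702 - 899}{- \frac{1}{1176} - 223} \cdot 4 = - \frac{2601}{- \frac{262249}{1176}} \cdot 4 = \left(-2601\right) \left(- \frac{1176}{262249}\right) 4 = \frac{3058776}{262249} \cdot 4 = \frac{12235104}{262249}$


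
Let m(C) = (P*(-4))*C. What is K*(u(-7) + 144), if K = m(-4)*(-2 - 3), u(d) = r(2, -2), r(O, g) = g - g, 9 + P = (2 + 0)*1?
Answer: 80640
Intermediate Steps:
P = -7 (P = -9 + (2 + 0)*1 = -9 + 2*1 = -9 + 2 = -7)
m(C) = 28*C (m(C) = (-7*(-4))*C = 28*C)
r(O, g) = 0
u(d) = 0
K = 560 (K = (28*(-4))*(-2 - 3) = -112*(-5) = 560)
K*(u(-7) + 144) = 560*(0 + 144) = 560*144 = 80640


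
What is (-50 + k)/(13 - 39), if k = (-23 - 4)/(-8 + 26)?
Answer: 103/52 ≈ 1.9808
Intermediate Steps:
k = -3/2 (k = -27/18 = -27*1/18 = -3/2 ≈ -1.5000)
(-50 + k)/(13 - 39) = (-50 - 3/2)/(13 - 39) = -103/2/(-26) = -1/26*(-103/2) = 103/52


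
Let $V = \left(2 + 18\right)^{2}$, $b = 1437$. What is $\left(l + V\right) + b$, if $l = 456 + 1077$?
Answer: $3370$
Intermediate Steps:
$l = 1533$
$V = 400$ ($V = 20^{2} = 400$)
$\left(l + V\right) + b = \left(1533 + 400\right) + 1437 = 1933 + 1437 = 3370$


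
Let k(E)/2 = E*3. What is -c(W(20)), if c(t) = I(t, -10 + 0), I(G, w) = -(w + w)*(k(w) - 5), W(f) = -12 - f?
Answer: 1300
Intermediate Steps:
k(E) = 6*E (k(E) = 2*(E*3) = 2*(3*E) = 6*E)
I(G, w) = -2*w*(-5 + 6*w) (I(G, w) = -(w + w)*(6*w - 5) = -2*w*(-5 + 6*w))
c(t) = -1300 (c(t) = 2*(-10 + 0)*(5 - 6*(-10 + 0)) = 2*(-10)*(5 - 6*(-10)) = 2*(-10)*(5 + 60) = 2*(-10)*65 = -1300)
-c(W(20)) = -1*(-1300) = 1300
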